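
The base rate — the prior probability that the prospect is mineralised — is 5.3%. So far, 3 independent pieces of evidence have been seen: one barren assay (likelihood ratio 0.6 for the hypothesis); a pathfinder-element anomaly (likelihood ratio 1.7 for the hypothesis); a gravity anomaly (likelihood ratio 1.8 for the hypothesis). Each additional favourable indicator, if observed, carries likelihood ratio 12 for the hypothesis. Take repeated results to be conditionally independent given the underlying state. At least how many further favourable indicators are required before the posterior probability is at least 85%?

2

Prior odds = 0.053/0.947 = 53/947.
Combined Bayes factor of the evidence already in hand = 0.6 × 1.7 × 1.8 = 1.836.
Odds after that evidence = (53/947) × 1.836 = 24327/236750.
Target odds = 0.85/0.15 = 17/3.
Need 12ⁿ ≥ 17/3 ÷ (24327/236750) = 236750/4293.
12¹ = 12 falls short of 236750/4293 but 12² = 144 reaches it, so n = 2.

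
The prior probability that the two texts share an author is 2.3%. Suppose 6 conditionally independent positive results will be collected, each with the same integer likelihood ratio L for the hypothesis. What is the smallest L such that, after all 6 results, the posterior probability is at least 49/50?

Prior odds = 0.023/0.977 = 23/977.
Target odds = 0.98/0.02 = 49.
Need L⁶ ≥ 49 ÷ (23/977) = 47873/23.
3⁶ = 729 < 47873/23 ≤ 4096 = 4⁶, so L = 4.

4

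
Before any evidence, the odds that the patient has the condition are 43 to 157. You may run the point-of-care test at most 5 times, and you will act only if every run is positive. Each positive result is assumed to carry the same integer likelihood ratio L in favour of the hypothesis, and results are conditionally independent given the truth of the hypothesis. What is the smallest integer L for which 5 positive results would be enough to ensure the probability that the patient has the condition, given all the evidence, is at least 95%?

3

Prior odds = 43/157.
Target odds = 0.95/0.05 = 19.
Need L⁵ ≥ 19 ÷ (43/157) = 2983/43.
2⁵ = 32 < 2983/43 ≤ 243 = 3⁵, so L = 3.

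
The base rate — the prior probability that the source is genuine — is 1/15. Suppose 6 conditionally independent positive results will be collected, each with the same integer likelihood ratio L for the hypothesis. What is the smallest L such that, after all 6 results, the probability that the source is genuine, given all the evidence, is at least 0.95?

3

Prior odds = (1/15)/(14/15) = 1/14.
Target odds = 0.95/0.05 = 19.
Need L⁶ ≥ 19 ÷ (1/14) = 266.
2⁶ = 64 < 266 ≤ 729 = 3⁶, so L = 3.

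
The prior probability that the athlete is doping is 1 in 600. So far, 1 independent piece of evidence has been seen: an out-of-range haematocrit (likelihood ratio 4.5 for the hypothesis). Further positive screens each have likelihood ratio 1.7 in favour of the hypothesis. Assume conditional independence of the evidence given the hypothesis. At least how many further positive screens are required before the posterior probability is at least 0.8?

Prior odds = (1/600)/(599/600) = 1/599.
Bayes factor of the evidence already in hand = 4.5.
Odds after that evidence = (1/599) × 4.5 = 9/1198.
Target odds = 0.8/0.2 = 4.
Need 1.7ⁿ ≥ 4 ÷ (9/1198) = 4792/9.
1.7¹¹ ≈342.719 falls short of 4792/9 but 1.7¹² ≈582.622 reaches it, so n = 12.

12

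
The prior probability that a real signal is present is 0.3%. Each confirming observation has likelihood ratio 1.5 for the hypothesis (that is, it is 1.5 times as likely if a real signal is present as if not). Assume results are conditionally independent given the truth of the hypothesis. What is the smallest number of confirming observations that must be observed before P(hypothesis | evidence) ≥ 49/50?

Prior odds: 0.003 ÷ 0.997 = 3/997.
Likelihood ratio per confirming observation = 1.5.
Target odds: 0.98 ÷ 0.02 = 49.
Require 1.5ⁿ ≥ 49 ÷ (3/997) = 48853/3.
1.5²³ ≈11222.7 falls short of 48853/3 but 1.5²⁴ ≈16834.1 reaches it, so n = 24.

24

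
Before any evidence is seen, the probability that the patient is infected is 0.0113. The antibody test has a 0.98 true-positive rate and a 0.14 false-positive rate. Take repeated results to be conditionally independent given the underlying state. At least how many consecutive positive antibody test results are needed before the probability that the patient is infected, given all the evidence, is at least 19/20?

Prior odds: 0.0113 ÷ 0.9887 = 113/9887.
Likelihood ratio of a positive result = 0.98/0.14 = 7.
Target posterior odds = 0.95/0.05 = 19.
Need (113/9887) × 7ⁿ ≥ 19, i.e. 7ⁿ ≥ 187853/113.
7³ = 343 falls short of 187853/113 but 7⁴ = 2401 reaches it, so n = 4.

4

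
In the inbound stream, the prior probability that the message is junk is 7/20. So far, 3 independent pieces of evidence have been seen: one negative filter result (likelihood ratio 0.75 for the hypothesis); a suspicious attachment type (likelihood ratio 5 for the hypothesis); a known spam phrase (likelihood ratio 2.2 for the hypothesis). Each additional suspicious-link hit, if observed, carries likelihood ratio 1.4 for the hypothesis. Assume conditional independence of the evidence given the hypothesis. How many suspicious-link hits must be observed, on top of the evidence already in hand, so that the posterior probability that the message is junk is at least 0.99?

Prior odds = 0.35/0.65 = 7/13.
Combined Bayes factor of the evidence already in hand = 0.75 × 5 × 2.2 = 8.25.
Odds after that evidence = (7/13) × 8.25 = 231/52.
Target odds = 0.99/0.01 = 99.
Need 1.4ⁿ ≥ 99 ÷ (231/52) = 156/7.
1.4⁹ = 40353607/1953125 falls short of 156/7 but 1.4¹⁰ = 282475249/9765625 reaches it, so n = 10.

10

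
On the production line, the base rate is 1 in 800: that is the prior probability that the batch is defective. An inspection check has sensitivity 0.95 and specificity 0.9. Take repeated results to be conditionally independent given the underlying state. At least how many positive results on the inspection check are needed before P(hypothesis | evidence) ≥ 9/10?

Prior odds: 0.00125 ÷ 0.99875 = 1/799.
False-positive rate = 1 − 0.9 = 0.1; likelihood ratio of a positive = 0.95/0.1 = 9.5.
Target odds: 0.9 ÷ 0.1 = 9.
Require 9.5ⁿ ≥ 9 ÷ (1/799) = 7191.
9.5³ = 857.375 falls short of 7191 but 9.5⁴ = 8145.0625 reaches it, so n = 4.

4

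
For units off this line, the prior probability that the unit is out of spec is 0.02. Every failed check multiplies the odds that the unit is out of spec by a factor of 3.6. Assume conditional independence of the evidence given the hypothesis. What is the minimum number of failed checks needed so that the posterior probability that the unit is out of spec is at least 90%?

5

Prior odds: 0.02 ÷ 0.98 = 1/49.
Likelihood ratio per failed check = 3.6.
Target odds: 0.9 ÷ 0.1 = 9.
Require 3.6ⁿ ≥ 9 ÷ (1/49) = 441.
3.6⁴ = 167.9616 falls short of 441 but 3.6⁵ = 604.66176 reaches it, so n = 5.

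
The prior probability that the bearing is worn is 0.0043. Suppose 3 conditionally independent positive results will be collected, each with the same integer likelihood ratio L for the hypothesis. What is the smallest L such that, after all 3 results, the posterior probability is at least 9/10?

13

Prior odds = 0.0043/0.9957 = 43/9957.
Target odds = 0.9/0.1 = 9.
Need L³ ≥ 9 ÷ (43/9957) = 89613/43.
12³ = 1728 < 89613/43 ≤ 2197 = 13³, so L = 13.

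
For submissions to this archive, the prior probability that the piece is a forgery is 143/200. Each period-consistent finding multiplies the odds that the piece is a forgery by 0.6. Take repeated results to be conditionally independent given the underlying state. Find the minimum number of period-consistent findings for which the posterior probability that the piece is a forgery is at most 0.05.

8

Prior odds: 0.715 ÷ 0.285 = 143/57.
Likelihood ratio per period-consistent finding = 0.6.
Target posterior odds = 0.05/0.95 = 1/19.
Require 0.6ⁿ ≤ 1/19 ÷ (143/57) = 3/143.
0.6⁷ = 2187/78125 is still above 3/143 but 0.6⁸ = 6561/390625 is at or below it, so n = 8.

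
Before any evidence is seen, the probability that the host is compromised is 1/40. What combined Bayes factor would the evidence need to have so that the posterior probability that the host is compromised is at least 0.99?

Prior odds = 0.025/0.975 = 1/39.
Target odds = 0.99/0.01 = 99.
Required Bayes factor = 99 ÷ (1/39) = 3861.

3861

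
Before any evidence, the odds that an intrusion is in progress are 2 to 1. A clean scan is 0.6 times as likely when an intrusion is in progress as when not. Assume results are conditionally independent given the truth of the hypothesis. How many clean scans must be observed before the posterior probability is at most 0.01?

11

Prior odds = 2.
Likelihood ratio per clean scan = 0.6.
Target posterior odds = 0.01/0.99 = 1/99.
Need 2 × 0.6ⁿ ≤ 1/99, i.e. 0.6ⁿ ≤ 1/198.
0.6¹⁰ = 59049/9765625 is still above 1/198 but 0.6¹¹ = 177147/48828125 is at or below it, so n = 11.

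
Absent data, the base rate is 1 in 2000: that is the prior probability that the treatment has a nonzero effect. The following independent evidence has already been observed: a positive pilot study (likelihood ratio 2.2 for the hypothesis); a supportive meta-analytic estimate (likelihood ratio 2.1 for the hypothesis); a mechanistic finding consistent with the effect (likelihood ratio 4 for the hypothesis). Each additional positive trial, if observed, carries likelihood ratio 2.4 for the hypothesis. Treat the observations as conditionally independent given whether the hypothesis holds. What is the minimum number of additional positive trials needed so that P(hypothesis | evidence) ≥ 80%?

7

Prior odds = 0.0005/0.9995 = 1/1999.
Combined Bayes factor of the evidence already in hand = 2.2 × 2.1 × 4 = 18.48.
Odds after that evidence = (1/1999) × 18.48 = 462/49975.
Target odds = 0.8/0.2 = 4.
Need 2.4ⁿ ≥ 4 ÷ (462/49975) = 99950/231.
2.4⁶ = 2985984/15625 falls short of 99950/231 but 2.4⁷ = 35831808/78125 reaches it, so n = 7.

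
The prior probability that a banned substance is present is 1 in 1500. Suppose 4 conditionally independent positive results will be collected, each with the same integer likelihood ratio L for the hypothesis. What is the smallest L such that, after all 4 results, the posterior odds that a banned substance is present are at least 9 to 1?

Prior odds = (1/1500)/(1499/1500) = 1/1499.
Target odds = 9.
Need L⁴ ≥ 9 ÷ (1/1499) = 13491.
10⁴ = 10000 < 13491 ≤ 14641 = 11⁴, so L = 11.

11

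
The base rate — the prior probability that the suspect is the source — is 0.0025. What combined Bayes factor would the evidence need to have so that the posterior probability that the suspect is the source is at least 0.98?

19551

Prior odds = 0.0025/0.9975 = 1/399.
Target odds = 0.98/0.02 = 49.
Required Bayes factor = 49 ÷ (1/399) = 19551.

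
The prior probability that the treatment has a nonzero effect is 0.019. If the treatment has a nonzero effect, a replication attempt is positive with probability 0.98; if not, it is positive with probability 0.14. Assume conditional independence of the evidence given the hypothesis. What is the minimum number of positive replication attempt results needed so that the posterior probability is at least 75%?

Prior odds: 0.019 ÷ 0.981 = 19/981.
Likelihood ratio of a positive = 0.98/0.14 = 7.
Target posterior odds = 0.75/0.25 = 3.
Require 7ⁿ ≥ 3 ÷ (19/981) = 2943/19.
7² = 49 falls short of 2943/19 but 7³ = 343 reaches it, so n = 3.

3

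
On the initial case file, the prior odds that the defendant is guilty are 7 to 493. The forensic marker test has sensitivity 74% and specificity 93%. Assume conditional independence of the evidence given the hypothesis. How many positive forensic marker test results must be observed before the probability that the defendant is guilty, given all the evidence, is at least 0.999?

Prior odds = 7/493.
False-positive rate = 1 − 0.93 = 0.07; likelihood ratio of a positive = 0.74/0.07 = 74/7.
Target posterior odds = 0.999/0.001 = 999.
Require (74/7)ⁿ ≥ 999 ÷ (7/493) = 492507/7.
(74/7)⁴ = 29986576/2401 falls short of 492507/7 but (74/7)⁵ ≈132029 reaches it, so n = 5.

5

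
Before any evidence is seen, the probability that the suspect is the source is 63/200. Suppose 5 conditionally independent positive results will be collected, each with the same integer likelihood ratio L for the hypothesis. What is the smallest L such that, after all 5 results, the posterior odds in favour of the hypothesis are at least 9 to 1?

2

Prior odds = 0.315/0.685 = 63/137.
Target odds = 9.
Need L⁵ ≥ 9 ÷ (63/137) = 137/7.
1⁵ = 1 < 137/7 ≤ 32 = 2⁵, so L = 2.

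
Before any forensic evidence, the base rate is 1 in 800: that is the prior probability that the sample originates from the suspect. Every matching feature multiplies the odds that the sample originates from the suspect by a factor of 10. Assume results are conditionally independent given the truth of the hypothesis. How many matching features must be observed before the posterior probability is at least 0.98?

Prior odds: 0.00125 ÷ 0.99875 = 1/799.
Likelihood ratio per matching feature = 10.
Target odds: 0.98 ÷ 0.02 = 49.
Need (1/799) × 10ⁿ ≥ 49, i.e. 10ⁿ ≥ 39151.
10⁴ = 10000 falls short of 39151 but 10⁵ = 100000 reaches it, so n = 5.

5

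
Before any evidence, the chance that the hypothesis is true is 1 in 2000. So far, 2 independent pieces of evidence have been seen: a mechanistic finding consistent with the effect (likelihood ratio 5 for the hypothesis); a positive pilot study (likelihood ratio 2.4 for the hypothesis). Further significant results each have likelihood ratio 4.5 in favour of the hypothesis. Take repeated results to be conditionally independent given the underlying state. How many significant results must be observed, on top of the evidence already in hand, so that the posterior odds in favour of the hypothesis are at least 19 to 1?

Prior odds = 0.0005/0.9995 = 1/1999.
Combined Bayes factor of the evidence already in hand = 5 × 2.4 = 12.
Odds after that evidence = (1/1999) × 12 = 12/1999.
Target odds = 19.
Need 4.5ⁿ ≥ 19 ÷ (12/1999) = 37981/12.
4.5⁵ = 1845.28125 falls short of 37981/12 but 4.5⁶ = 8303.765625 reaches it, so n = 6.

6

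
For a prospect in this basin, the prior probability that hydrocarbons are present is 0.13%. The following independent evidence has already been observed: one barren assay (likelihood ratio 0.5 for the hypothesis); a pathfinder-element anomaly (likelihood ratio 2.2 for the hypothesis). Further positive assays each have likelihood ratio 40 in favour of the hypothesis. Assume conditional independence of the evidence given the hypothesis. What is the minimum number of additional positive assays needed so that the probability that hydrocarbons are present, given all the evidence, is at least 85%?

Prior odds = 0.0013/0.9987 = 13/9987.
Combined Bayes factor of the evidence already in hand = 0.5 × 2.2 = 1.1.
Odds after that evidence = (13/9987) × 1.1 = 143/99870.
Target odds = 0.85/0.15 = 17/3.
Need 40ⁿ ≥ 17/3 ÷ (143/99870) = 565930/143.
40² = 1600 falls short of 565930/143 but 40³ = 64000 reaches it, so n = 3.

3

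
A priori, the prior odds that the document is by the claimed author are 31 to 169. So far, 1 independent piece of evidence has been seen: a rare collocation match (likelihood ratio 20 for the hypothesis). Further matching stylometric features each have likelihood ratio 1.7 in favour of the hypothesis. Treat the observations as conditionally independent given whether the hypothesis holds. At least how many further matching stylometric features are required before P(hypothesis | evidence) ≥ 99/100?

7

Prior odds = 31/169.
Bayes factor of the evidence already in hand = 20.
Odds after that evidence = (31/169) × 20 = 620/169.
Target odds = 0.99/0.01 = 99.
Need 1.7ⁿ ≥ 99 ÷ (620/169) = 16731/620.
1.7⁶ = 24137569/1000000 falls short of 16731/620 but 1.7⁷ = 410338673/10000000 reaches it, so n = 7.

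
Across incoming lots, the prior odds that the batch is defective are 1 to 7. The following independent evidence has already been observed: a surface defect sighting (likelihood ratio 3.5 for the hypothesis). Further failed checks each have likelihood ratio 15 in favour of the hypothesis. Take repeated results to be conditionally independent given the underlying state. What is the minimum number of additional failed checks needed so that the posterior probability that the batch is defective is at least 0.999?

3

Prior odds = 1/7.
Bayes factor of the evidence already in hand = 3.5.
Odds after that evidence = (1/7) × 3.5 = 0.5.
Target odds = 0.999/0.001 = 999.
Need 15ⁿ ≥ 999 ÷ 0.5 = 1998.
15² = 225 falls short of 1998 but 15³ = 3375 reaches it, so n = 3.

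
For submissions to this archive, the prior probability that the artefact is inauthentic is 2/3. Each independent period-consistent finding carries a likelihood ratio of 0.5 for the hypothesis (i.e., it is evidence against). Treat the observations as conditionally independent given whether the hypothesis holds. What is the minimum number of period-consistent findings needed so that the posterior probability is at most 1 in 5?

Prior odds: (2/3) ÷ (1/3) = 2.
Likelihood ratio per period-consistent finding = 0.5.
Target odds: 0.2 ÷ 0.8 = 0.25.
Need 2 × 0.5ⁿ ≤ 0.25, i.e. 0.5ⁿ ≤ 0.125.
0.5² = 0.25 is still above 0.125 but 0.5³ = 0.125 is at or below it, so n = 3.

3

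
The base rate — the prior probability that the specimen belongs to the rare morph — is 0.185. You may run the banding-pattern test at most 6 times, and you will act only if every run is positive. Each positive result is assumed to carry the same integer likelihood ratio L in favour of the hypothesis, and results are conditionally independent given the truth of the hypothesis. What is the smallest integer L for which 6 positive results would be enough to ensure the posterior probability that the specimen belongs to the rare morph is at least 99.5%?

Prior odds = 0.185/0.815 = 37/163.
Target odds = 0.995/0.005 = 199.
Need L⁶ ≥ 199 ÷ (37/163) = 32437/37.
3⁶ = 729 < 32437/37 ≤ 4096 = 4⁶, so L = 4.

4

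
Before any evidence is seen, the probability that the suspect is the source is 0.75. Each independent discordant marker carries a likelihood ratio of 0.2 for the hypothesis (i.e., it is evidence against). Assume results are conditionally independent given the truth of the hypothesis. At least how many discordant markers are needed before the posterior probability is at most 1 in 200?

4

Prior odds: 0.75 ÷ 0.25 = 3.
Likelihood ratio per discordant marker = 0.2.
Target posterior odds = 0.005/0.995 = 1/199.
Require 0.2ⁿ ≤ 1/199 ÷ 3 = 1/597.
0.2³ = 0.008 is still above 1/597 but 0.2⁴ = 0.0016 is at or below it, so n = 4.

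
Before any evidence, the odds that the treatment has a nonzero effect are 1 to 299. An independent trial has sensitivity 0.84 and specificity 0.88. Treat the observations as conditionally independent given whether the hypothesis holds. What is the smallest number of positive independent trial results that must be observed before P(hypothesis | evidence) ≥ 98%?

Prior odds = 1/299.
False-positive rate = 1 − 0.88 = 0.12; likelihood ratio of a positive = 0.84/0.12 = 7.
Target odds: 0.98 ÷ 0.02 = 49.
Need (1/299) × 7ⁿ ≥ 49, i.e. 7ⁿ ≥ 14651.
7⁴ = 2401 falls short of 14651 but 7⁵ = 16807 reaches it, so n = 5.

5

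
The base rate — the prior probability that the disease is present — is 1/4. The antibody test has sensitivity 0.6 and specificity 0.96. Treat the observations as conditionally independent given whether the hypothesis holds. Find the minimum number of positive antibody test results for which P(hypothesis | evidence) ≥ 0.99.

3

Prior odds: 0.25 ÷ 0.75 = 1/3.
False-positive rate = 1 − 0.96 = 0.04; likelihood ratio of a positive = 0.6/0.04 = 15.
Target posterior odds = 0.99/0.01 = 99.
Need (1/3) × 15ⁿ ≥ 99, i.e. 15ⁿ ≥ 297.
15² = 225 falls short of 297 but 15³ = 3375 reaches it, so n = 3.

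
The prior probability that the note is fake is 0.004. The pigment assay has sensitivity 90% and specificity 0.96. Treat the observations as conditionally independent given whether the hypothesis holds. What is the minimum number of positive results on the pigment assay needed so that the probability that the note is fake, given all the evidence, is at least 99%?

4

Prior odds: 0.004 ÷ 0.996 = 1/249.
False-positive rate = 1 − 0.96 = 0.04; likelihood ratio of a positive = 0.9/0.04 = 22.5.
Target odds: 0.99 ÷ 0.01 = 99.
Need (1/249) × 22.5ⁿ ≥ 99, i.e. 22.5ⁿ ≥ 24651.
22.5³ = 11390.625 falls short of 24651 but 22.5⁴ = 256289.0625 reaches it, so n = 4.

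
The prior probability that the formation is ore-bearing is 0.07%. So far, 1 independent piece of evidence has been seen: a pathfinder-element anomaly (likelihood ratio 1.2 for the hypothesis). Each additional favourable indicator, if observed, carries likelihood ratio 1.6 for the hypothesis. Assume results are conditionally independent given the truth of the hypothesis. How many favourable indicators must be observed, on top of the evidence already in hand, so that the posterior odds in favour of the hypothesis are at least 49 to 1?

Prior odds = 0.0007/0.9993 = 7/9993.
Bayes factor of the evidence already in hand = 1.2.
Odds after that evidence = (7/9993) × 1.2 = 14/16655.
Target odds = 49.
Need 1.6ⁿ ≥ 49 ÷ (14/16655) = 58292.5.
1.6²³ ≈49517.6 falls short of 58292.5 but 1.6²⁴ ≈79228.2 reaches it, so n = 24.

24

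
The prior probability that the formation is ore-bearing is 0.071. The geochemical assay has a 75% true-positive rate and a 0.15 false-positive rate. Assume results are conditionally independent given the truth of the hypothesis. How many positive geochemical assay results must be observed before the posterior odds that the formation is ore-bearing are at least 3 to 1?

3

Prior odds = 0.071/0.929 = 71/929.
Likelihood ratio of a positive result = 0.75/0.15 = 5.
Target odds = 3.
Need (71/929) × 5ⁿ ≥ 3, i.e. 5ⁿ ≥ 2787/71.
5² = 25 falls short of 2787/71 but 5³ = 125 reaches it, so n = 3.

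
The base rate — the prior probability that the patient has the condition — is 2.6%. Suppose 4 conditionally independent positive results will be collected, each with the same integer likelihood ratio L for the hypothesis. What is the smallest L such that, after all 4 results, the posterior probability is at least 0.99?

Prior odds = 0.026/0.974 = 13/487.
Target odds = 0.99/0.01 = 99.
Need L⁴ ≥ 99 ÷ (13/487) = 48213/13.
7⁴ = 2401 < 48213/13 ≤ 4096 = 8⁴, so L = 8.

8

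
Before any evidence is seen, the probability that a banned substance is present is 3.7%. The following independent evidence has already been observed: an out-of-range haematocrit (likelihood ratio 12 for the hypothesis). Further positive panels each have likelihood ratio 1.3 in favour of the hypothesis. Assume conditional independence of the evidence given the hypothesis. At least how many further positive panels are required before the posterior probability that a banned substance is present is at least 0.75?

8

Prior odds = 0.037/0.963 = 37/963.
Bayes factor of the evidence already in hand = 12.
Odds after that evidence = (37/963) × 12 = 148/321.
Target odds = 0.75/0.25 = 3.
Need 1.3ⁿ ≥ 3 ÷ (148/321) = 963/148.
1.3⁷ = 62748517/10000000 falls short of 963/148 but 1.3⁸ = 815730721/100000000 reaches it, so n = 8.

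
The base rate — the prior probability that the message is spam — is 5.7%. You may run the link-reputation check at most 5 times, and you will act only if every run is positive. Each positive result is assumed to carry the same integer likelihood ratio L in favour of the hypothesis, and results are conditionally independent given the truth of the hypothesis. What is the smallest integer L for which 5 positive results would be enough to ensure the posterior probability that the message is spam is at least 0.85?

3

Prior odds = 0.057/0.943 = 57/943.
Target odds = 0.85/0.15 = 17/3.
Need L⁵ ≥ 17/3 ÷ (57/943) = 16031/171.
2⁵ = 32 < 16031/171 ≤ 243 = 3⁵, so L = 3.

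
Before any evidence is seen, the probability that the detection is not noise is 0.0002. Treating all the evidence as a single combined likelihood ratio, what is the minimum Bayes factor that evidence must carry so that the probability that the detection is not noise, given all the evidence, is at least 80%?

19996

Prior odds = 0.0002/0.9998 = 1/4999.
Target odds = 0.8/0.2 = 4.
Required Bayes factor = 4 ÷ (1/4999) = 19996.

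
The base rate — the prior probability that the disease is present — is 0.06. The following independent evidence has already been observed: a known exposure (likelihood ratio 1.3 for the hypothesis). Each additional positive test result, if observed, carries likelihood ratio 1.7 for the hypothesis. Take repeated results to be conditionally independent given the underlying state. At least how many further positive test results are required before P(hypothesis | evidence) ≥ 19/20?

11

Prior odds = 0.06/0.94 = 3/47.
Bayes factor of the evidence already in hand = 1.3.
Odds after that evidence = (3/47) × 1.3 = 39/470.
Target odds = 0.95/0.05 = 19.
Need 1.7ⁿ ≥ 19 ÷ (39/470) = 8930/39.
1.7¹⁰ ≈201.599 falls short of 8930/39 but 1.7¹¹ ≈342.719 reaches it, so n = 11.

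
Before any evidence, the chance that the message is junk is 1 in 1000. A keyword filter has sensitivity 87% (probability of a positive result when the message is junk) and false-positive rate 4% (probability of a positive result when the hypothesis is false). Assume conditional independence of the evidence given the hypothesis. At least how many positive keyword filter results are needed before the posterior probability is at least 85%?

3

Prior odds = 0.001/0.999 = 1/999.
Likelihood ratio of a positive result = 0.87/0.04 = 21.75.
Target posterior odds = 0.85/0.15 = 17/3.
Need (1/999) × 21.75ⁿ ≥ 17/3, i.e. 21.75ⁿ ≥ 5661.
21.75² = 473.0625 falls short of 5661 but 21.75³ = 658503/64 reaches it, so n = 3.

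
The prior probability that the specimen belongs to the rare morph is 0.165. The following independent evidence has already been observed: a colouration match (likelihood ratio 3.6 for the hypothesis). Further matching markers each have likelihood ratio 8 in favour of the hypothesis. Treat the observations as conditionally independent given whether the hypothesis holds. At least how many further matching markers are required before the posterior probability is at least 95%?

Prior odds = 0.165/0.835 = 33/167.
Bayes factor of the evidence already in hand = 3.6.
Odds after that evidence = (33/167) × 3.6 = 594/835.
Target odds = 0.95/0.05 = 19.
Need 8ⁿ ≥ 19 ÷ (594/835) = 15865/594.
8¹ = 8 falls short of 15865/594 but 8² = 64 reaches it, so n = 2.

2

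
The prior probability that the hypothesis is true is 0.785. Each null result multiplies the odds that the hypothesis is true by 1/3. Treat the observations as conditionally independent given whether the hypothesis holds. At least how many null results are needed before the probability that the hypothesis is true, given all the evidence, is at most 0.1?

4

Prior odds = 0.785/0.215 = 157/43.
Likelihood ratio per null result = 1/3.
Target odds: 0.1 ÷ 0.9 = 1/9.
Need (157/43) × (1/3)ⁿ ≤ 1/9, i.e. (1/3)ⁿ ≤ 43/1413.
(1/3)³ = 1/27 is still above 43/1413 but (1/3)⁴ = 1/81 is at or below it, so n = 4.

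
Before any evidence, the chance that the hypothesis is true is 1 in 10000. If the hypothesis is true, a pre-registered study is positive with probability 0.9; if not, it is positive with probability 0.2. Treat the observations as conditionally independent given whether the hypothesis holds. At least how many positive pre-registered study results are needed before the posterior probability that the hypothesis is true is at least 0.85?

8

Prior odds = 0.0001/0.9999 = 1/9999.
Likelihood ratio of a positive = 0.9/0.2 = 4.5.
Target odds: 0.85 ÷ 0.15 = 17/3.
Require 4.5ⁿ ≥ 17/3 ÷ (1/9999) = 56661.
4.5⁷ = 4782969/128 falls short of 56661 but 4.5⁸ = 43046721/256 reaches it, so n = 8.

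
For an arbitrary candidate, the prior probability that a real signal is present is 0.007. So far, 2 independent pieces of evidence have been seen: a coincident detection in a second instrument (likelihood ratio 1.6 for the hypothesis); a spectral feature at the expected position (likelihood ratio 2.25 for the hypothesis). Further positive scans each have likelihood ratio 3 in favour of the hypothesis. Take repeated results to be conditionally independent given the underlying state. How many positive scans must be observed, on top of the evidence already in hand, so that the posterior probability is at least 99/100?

8

Prior odds = 0.007/0.993 = 7/993.
Combined Bayes factor of the evidence already in hand = 1.6 × 2.25 = 3.6.
Odds after that evidence = (7/993) × 3.6 = 42/1655.
Target odds = 0.99/0.01 = 99.
Need 3ⁿ ≥ 99 ÷ (42/1655) = 54615/14.
3⁷ = 2187 falls short of 54615/14 but 3⁸ = 6561 reaches it, so n = 8.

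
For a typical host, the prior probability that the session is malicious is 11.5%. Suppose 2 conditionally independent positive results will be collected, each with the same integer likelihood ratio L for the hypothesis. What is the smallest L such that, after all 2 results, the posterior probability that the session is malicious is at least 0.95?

Prior odds = 0.115/0.885 = 23/177.
Target odds = 0.95/0.05 = 19.
Need L² ≥ 19 ÷ (23/177) = 3363/23.
12² = 144 < 3363/23 ≤ 169 = 13², so L = 13.

13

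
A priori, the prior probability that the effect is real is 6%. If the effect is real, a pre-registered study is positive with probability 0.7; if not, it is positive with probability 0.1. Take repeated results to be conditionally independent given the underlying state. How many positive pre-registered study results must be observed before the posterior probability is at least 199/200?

5

Prior odds: 0.06 ÷ 0.94 = 3/47.
Likelihood ratio of a positive = 0.7/0.1 = 7.
Target odds: 0.995 ÷ 0.005 = 199.
Need (3/47) × 7ⁿ ≥ 199, i.e. 7ⁿ ≥ 9353/3.
7⁴ = 2401 falls short of 9353/3 but 7⁵ = 16807 reaches it, so n = 5.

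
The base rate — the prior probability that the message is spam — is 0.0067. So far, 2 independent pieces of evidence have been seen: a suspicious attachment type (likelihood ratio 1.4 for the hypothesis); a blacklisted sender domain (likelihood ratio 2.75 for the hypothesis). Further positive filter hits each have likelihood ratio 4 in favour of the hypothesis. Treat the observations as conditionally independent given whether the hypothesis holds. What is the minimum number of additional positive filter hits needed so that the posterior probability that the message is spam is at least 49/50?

Prior odds = 0.0067/0.9933 = 67/9933.
Combined Bayes factor of the evidence already in hand = 1.4 × 2.75 = 3.85.
Odds after that evidence = (67/9933) × 3.85 = 67/2580.
Target odds = 0.98/0.02 = 49.
Need 4ⁿ ≥ 49 ÷ (67/2580) = 126420/67.
4⁵ = 1024 falls short of 126420/67 but 4⁶ = 4096 reaches it, so n = 6.

6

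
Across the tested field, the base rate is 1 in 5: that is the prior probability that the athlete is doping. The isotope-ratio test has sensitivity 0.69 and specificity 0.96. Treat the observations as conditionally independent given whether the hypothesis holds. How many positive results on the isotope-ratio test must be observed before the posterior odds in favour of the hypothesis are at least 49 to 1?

Prior odds: 0.2 ÷ 0.8 = 0.25.
False-positive rate = 1 − 0.96 = 0.04; likelihood ratio of a positive = 0.69/0.04 = 17.25.
Target odds = 49.
Require 17.25ⁿ ≥ 49 ÷ 0.25 = 196.
17.25¹ = 17.25 falls short of 196 but 17.25² = 297.5625 reaches it, so n = 2.

2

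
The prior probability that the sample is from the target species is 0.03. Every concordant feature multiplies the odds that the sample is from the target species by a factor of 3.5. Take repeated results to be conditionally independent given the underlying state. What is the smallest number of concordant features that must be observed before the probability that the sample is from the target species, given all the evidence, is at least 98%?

Prior odds: 0.03 ÷ 0.97 = 3/97.
Likelihood ratio per concordant feature = 3.5.
Target odds: 0.98 ÷ 0.02 = 49.
Need (3/97) × 3.5ⁿ ≥ 49, i.e. 3.5ⁿ ≥ 4753/3.
3.5⁵ = 525.21875 falls short of 4753/3 but 3.5⁶ = 1838.265625 reaches it, so n = 6.

6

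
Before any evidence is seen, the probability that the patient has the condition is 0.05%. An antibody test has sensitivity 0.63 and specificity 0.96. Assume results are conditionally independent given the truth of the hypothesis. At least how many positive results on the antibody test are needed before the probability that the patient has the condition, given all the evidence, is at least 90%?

Prior odds = 0.0005/0.9995 = 1/1999.
False-positive rate = 1 − 0.96 = 0.04; likelihood ratio of a positive = 0.63/0.04 = 15.75.
Target posterior odds = 0.9/0.1 = 9.
Require 15.75ⁿ ≥ 9 ÷ (1/1999) = 17991.
15.75³ = 3906.984375 falls short of 17991 but 15.75⁴ = 15752961/256 reaches it, so n = 4.

4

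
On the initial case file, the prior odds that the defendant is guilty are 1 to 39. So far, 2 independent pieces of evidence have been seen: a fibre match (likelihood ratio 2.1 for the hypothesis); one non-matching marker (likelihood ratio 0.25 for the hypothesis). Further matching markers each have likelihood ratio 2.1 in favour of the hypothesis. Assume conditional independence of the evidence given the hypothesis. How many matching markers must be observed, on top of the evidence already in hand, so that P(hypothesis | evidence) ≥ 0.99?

Prior odds = 1/39.
Combined Bayes factor of the evidence already in hand = 2.1 × 0.25 = 0.525.
Odds after that evidence = (1/39) × 0.525 = 7/520.
Target odds = 0.99/0.01 = 99.
Need 2.1ⁿ ≥ 99 ÷ (7/520) = 51480/7.
2.1¹¹ ≈3502.78 falls short of 51480/7 but 2.1¹² ≈7355.83 reaches it, so n = 12.

12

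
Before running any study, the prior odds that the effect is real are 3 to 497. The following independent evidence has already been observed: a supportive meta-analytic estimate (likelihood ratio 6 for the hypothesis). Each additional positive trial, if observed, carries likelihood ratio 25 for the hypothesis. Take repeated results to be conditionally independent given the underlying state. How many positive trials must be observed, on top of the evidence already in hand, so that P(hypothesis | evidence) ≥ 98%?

Prior odds = 3/497.
Bayes factor of the evidence already in hand = 6.
Odds after that evidence = (3/497) × 6 = 18/497.
Target odds = 0.98/0.02 = 49.
Need 25ⁿ ≥ 49 ÷ (18/497) = 24353/18.
25² = 625 falls short of 24353/18 but 25³ = 15625 reaches it, so n = 3.

3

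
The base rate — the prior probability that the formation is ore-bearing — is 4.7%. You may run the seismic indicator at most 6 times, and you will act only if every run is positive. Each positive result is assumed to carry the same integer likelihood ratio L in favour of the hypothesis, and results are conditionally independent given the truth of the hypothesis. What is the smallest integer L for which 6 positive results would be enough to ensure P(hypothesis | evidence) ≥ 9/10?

Prior odds = 0.047/0.953 = 47/953.
Target odds = 0.9/0.1 = 9.
Need L⁶ ≥ 9 ÷ (47/953) = 8577/47.
2⁶ = 64 < 8577/47 ≤ 729 = 3⁶, so L = 3.

3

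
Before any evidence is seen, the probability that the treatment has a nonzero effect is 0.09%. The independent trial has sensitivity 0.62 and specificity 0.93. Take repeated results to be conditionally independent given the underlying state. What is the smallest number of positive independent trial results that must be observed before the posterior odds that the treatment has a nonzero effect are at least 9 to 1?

5

Prior odds: 0.0009 ÷ 0.9991 = 9/9991.
False-positive rate = 1 − 0.93 = 0.07; likelihood ratio of a positive = 0.62/0.07 = 62/7.
Target odds = 9.
Require (62/7)ⁿ ≥ 9 ÷ (9/9991) = 9991.
(62/7)⁴ = 14776336/2401 falls short of 9991 but (62/7)⁵ = 916132832/16807 reaches it, so n = 5.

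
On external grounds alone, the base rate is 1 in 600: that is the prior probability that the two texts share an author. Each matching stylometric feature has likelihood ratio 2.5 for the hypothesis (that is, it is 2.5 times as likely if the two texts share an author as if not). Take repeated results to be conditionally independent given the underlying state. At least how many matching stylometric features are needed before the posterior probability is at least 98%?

Prior odds = (1/600)/(599/600) = 1/599.
Likelihood ratio per matching stylometric feature = 2.5.
Target odds: 0.98 ÷ 0.02 = 49.
Need (1/599) × 2.5ⁿ ≥ 49, i.e. 2.5ⁿ ≥ 29351.
2.5¹¹ = 48828125/2048 falls short of 29351 but 2.5¹² = 244140625/4096 reaches it, so n = 12.

12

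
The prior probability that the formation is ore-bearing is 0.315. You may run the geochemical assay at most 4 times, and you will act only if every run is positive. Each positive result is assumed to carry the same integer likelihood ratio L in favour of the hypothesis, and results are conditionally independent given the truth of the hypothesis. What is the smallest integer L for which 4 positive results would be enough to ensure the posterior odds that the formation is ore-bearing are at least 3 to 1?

Prior odds = 0.315/0.685 = 63/137.
Target odds = 3.
Need L⁴ ≥ 3 ÷ (63/137) = 137/21.
1⁴ = 1 < 137/21 ≤ 16 = 2⁴, so L = 2.

2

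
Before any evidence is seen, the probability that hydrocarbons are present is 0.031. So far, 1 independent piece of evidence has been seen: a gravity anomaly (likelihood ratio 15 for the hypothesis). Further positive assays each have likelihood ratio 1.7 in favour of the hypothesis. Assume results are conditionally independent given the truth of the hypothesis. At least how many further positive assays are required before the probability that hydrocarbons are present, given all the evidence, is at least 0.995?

Prior odds = 0.031/0.969 = 31/969.
Bayes factor of the evidence already in hand = 15.
Odds after that evidence = (31/969) × 15 = 155/323.
Target odds = 0.995/0.005 = 199.
Need 1.7ⁿ ≥ 199 ÷ (155/323) = 64277/155.
1.7¹¹ ≈342.719 falls short of 64277/155 but 1.7¹² ≈582.622 reaches it, so n = 12.

12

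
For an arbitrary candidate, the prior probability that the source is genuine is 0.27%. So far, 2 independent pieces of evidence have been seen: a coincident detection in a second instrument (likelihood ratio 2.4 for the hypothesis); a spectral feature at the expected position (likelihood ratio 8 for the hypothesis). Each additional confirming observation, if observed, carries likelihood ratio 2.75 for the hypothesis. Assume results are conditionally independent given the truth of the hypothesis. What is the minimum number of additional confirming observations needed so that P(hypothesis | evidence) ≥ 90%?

Prior odds = 0.0027/0.9973 = 27/9973.
Combined Bayes factor of the evidence already in hand = 2.4 × 8 = 19.2.
Odds after that evidence = (27/9973) × 19.2 = 2592/49865.
Target odds = 0.9/0.1 = 9.
Need 2.75ⁿ ≥ 9 ÷ (2592/49865) = 49865/288.
2.75⁵ = 161051/1024 falls short of 49865/288 but 2.75⁶ = 1771561/4096 reaches it, so n = 6.

6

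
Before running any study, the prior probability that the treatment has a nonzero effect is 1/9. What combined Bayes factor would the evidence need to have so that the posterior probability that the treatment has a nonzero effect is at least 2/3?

Prior odds = (1/9)/(8/9) = 0.125.
Target odds = (2/3)/(1/3) = 2.
Required Bayes factor = 2 ÷ 0.125 = 16.

16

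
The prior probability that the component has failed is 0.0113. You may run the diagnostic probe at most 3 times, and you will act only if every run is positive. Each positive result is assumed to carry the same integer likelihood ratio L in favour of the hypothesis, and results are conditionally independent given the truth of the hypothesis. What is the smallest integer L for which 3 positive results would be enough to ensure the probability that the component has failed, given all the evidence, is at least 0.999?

Prior odds = 0.0113/0.9887 = 113/9887.
Target odds = 0.999/0.001 = 999.
Need L³ ≥ 999 ÷ (113/9887) = 9877113/113.
44³ = 85184 < 9877113/113 ≤ 91125 = 45³, so L = 45.

45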